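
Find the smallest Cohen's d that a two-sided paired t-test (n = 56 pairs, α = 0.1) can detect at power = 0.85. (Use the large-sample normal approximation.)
d ≈ 0.36

Minimum detectable effect (paired t-test, normal approximation):
d = (z_{α/2} + z_β) / √n
d = (1.645 + 1.036) / √56
d = 2.681 / 7.483
d ≈ 0.36

By Cohen's convention (0.2 small / 0.5 medium / 0.8 large): small effect.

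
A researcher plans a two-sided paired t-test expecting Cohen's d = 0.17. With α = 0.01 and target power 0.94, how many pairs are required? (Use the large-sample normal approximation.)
n = 591 pairs

Sample size formula (paired t-test, normal approximation):
n = ((z_{α/2} + z_β) / d)²

z_{α/2} = 2.576 (for α = 0.01, two-sided)
z_β = 1.555 (for power = 0.94)
d = 0.17

n = ((2.576 + 1.555) / 0.17)²
n = (24.300)²
n ≈ 590.49
Round up to the next whole number: n = 591 pairs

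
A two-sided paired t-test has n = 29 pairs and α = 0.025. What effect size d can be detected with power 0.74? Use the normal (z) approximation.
d ≈ 0.54

Minimum detectable effect (paired t-test, normal approximation):
d = (z_{α/2} + z_β) / √n
d = (2.241 + 0.643) / √29
d = 2.885 / 5.385
d ≈ 0.54

By Cohen's convention (0.2 small / 0.5 medium / 0.8 large): medium effect.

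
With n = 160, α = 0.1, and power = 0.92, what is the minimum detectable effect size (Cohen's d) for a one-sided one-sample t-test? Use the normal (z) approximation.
d ≈ 0.21

Minimum detectable effect (one-sample t-test, normal approximation):
d = (z_α + z_β) / √n
d = (1.282 + 1.405) / √160
d = 2.687 / 12.649
d ≈ 0.21

By Cohen's convention (0.2 small / 0.5 medium / 0.8 large): small effect.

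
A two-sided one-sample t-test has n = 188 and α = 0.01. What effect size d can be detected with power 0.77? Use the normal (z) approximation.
d ≈ 0.24

Minimum detectable effect (one-sample t-test, normal approximation):
d = (z_{α/2} + z_β) / √n
d = (2.576 + 0.739) / √188
d = 3.315 / 13.711
d ≈ 0.24

By Cohen's convention (0.2 small / 0.5 medium / 0.8 large): small effect.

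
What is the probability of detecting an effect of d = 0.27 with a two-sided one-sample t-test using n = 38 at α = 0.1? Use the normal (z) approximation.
Power ≈ 0.51

Power calculation (one-sample t-test, normal approximation):
z_β = d · √n - z_{α/2}
z_β = 0.27 · √38 - 1.645
z_β = 0.27 · 6.164 - 1.645
z_β = 0.020

Power = Φ(z_β) = Φ(0.020) ≈ 0.508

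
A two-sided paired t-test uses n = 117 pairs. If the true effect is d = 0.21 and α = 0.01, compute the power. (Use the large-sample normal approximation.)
Power ≈ 0.38

Power calculation (paired t-test, normal approximation):
z_β = d · √n - z_{α/2}
z_β = 0.21 · √117 - 2.576
z_β = 0.21 · 10.817 - 2.576
z_β = -0.304

Power = Φ(z_β) = Φ(-0.304) ≈ 0.380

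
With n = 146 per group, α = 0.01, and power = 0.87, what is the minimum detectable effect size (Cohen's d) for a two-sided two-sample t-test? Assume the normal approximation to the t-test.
d ≈ 0.43

Minimum detectable effect (two-sample t-test, normal approximation):
d = (z_{α/2} + z_β) / √(n/2)
d = (2.576 + 1.126) / √(146/2)
d = 3.702 / 8.544
d ≈ 0.43

By Cohen's convention (0.2 small / 0.5 medium / 0.8 large): small effect.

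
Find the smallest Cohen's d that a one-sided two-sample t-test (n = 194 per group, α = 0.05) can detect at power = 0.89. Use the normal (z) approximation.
d ≈ 0.29

Minimum detectable effect (two-sample t-test, normal approximation):
d = (z_α + z_β) / √(n/2)
d = (1.645 + 1.227) / √(194/2)
d = 2.871 / 9.849
d ≈ 0.29

By Cohen's convention (0.2 small / 0.5 medium / 0.8 large): small effect.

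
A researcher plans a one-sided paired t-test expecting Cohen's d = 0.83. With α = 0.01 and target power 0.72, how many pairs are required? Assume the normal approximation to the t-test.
n = 13 pairs

Sample size formula (paired t-test, normal approximation):
n = ((z_α + z_β) / d)²

z_α = 2.326 (for α = 0.01, one-sided)
z_β = 0.583 (for power = 0.72)
d = 0.83

n = ((2.326 + 0.583) / 0.83)²
n = (3.505)²
n ≈ 12.29
Round up to the next whole number: n = 13 pairs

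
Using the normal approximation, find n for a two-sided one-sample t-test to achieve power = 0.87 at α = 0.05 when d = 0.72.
n = 19

Sample size formula (one-sample t-test, normal approximation):
n = ((z_{α/2} + z_β) / d)²

z_{α/2} = 1.960 (for α = 0.05, two-sided)
z_β = 1.126 (for power = 0.87)
d = 0.72

n = ((1.960 + 1.126) / 0.72)²
n = (4.286)²
n ≈ 18.37
Round up to the next whole number: n = 19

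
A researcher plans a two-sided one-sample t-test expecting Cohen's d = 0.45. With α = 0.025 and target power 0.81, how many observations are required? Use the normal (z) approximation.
n = 49

Sample size formula (one-sample t-test, normal approximation):
n = ((z_{α/2} + z_β) / d)²

z_{α/2} = 2.241 (for α = 0.025, two-sided)
z_β = 0.878 (for power = 0.81)
d = 0.45

n = ((2.241 + 0.878) / 0.45)²
n = (6.931)²
n ≈ 48.04
Round up to the next whole number: n = 49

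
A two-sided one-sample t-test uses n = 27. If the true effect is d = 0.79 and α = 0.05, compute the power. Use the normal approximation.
Power ≈ 0.98

Power calculation (one-sample t-test, normal approximation):
z_β = d · √n - z_{α/2}
z_β = 0.79 · √27 - 1.960
z_β = 0.79 · 5.196 - 1.960
z_β = 2.145

Power = Φ(z_β) = Φ(2.145) ≈ 0.984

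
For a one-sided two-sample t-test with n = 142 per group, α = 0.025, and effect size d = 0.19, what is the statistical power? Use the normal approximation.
Power ≈ 0.36

Power calculation (two-sample t-test, normal approximation):
z_β = d · √(n/2) - z_α
z_β = 0.19 · √(142/2) - 1.960
z_β = 0.19 · 8.426 - 1.960
z_β = -0.359

Power = Φ(z_β) = Φ(-0.359) ≈ 0.360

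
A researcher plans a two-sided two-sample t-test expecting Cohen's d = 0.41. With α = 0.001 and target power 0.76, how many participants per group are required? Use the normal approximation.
n = 191 per group

Sample size formula (two-sample t-test, normal approximation):
n = 2 · ((z_{α/2} + z_β) / d)²

z_{α/2} = 3.291 (for α = 0.001, two-sided)
z_β = 0.706 (for power = 0.76)
d = 0.41

n = 2 · ((3.291 + 0.706) / 0.41)²
n = 2 · (9.749)²
n ≈ 190.09
Round up to the next whole number: n = 191 per group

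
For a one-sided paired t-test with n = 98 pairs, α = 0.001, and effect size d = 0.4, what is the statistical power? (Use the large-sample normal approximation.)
Power ≈ 0.81

Power calculation (paired t-test, normal approximation):
z_β = d · √n - z_α
z_β = 0.4 · √98 - 3.090
z_β = 0.4 · 9.899 - 3.090
z_β = 0.870

Power = Φ(z_β) = Φ(0.870) ≈ 0.808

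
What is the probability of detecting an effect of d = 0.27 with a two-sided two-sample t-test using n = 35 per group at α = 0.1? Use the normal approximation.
Power ≈ 0.30

Power calculation (two-sample t-test, normal approximation):
z_β = d · √(n/2) - z_{α/2}
z_β = 0.27 · √(35/2) - 1.645
z_β = 0.27 · 4.183 - 1.645
z_β = -0.515

Power = Φ(z_β) = Φ(-0.515) ≈ 0.303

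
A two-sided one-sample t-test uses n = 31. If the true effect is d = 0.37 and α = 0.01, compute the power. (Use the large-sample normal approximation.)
Power ≈ 0.30

Power calculation (one-sample t-test, normal approximation):
z_β = d · √n - z_{α/2}
z_β = 0.37 · √31 - 2.576
z_β = 0.37 · 5.568 - 2.576
z_β = -0.516

Power = Φ(z_β) = Φ(-0.516) ≈ 0.303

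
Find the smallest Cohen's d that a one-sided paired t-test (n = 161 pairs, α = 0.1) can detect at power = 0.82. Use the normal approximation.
d ≈ 0.17

Minimum detectable effect (paired t-test, normal approximation):
d = (z_α + z_β) / √n
d = (1.282 + 0.915) / √161
d = 2.197 / 12.689
d ≈ 0.17

By Cohen's convention (0.2 small / 0.5 medium / 0.8 large): very small effect.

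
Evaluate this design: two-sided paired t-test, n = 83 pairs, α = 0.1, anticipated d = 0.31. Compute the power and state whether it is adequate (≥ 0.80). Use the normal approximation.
Power ≈ 0.88; the study is adequately powered (power ≥ 0.80)

Power calculation (paired t-test, normal approximation):
z_β = d · √n - z_{α/2}
z_β = 0.31 · √83 - 1.645
z_β = 0.31 · 9.110 - 1.645
z_β = 1.179

Power = Φ(z_β) = Φ(1.179) ≈ 0.881

Effect size d = 0.31 is small by Cohen's convention (0.2/0.5/0.8).

Threshold: power ≥ 0.80 is conventionally adequate.
Power ≈ 0.88 → the study is adequately powered (power ≥ 0.80).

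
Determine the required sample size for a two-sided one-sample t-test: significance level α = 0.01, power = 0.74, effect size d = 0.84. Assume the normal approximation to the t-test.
n = 15

Sample size formula (one-sample t-test, normal approximation):
n = ((z_{α/2} + z_β) / d)²

z_{α/2} = 2.576 (for α = 0.01, two-sided)
z_β = 0.643 (for power = 0.74)
d = 0.84

n = ((2.576 + 0.643) / 0.84)²
n = (3.832)²
n ≈ 14.68
Round up to the next whole number: n = 15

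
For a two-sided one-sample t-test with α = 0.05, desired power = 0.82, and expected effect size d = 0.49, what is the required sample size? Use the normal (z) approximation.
n = 35

Sample size formula (one-sample t-test, normal approximation):
n = ((z_{α/2} + z_β) / d)²

z_{α/2} = 1.960 (for α = 0.05, two-sided)
z_β = 0.915 (for power = 0.82)
d = 0.49

n = ((1.960 + 0.915) / 0.49)²
n = (5.867)²
n ≈ 34.42
Round up to the next whole number: n = 35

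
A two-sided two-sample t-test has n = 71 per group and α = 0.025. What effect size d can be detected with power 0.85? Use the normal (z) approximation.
d ≈ 0.55

Minimum detectable effect (two-sample t-test, normal approximation):
d = (z_{α/2} + z_β) / √(n/2)
d = (2.241 + 1.036) / √(71/2)
d = 3.278 / 5.958
d ≈ 0.55

By Cohen's convention (0.2 small / 0.5 medium / 0.8 large): medium effect.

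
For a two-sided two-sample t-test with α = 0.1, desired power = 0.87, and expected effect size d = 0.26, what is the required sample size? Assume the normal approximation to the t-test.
n = 228 per group

Sample size formula (two-sample t-test, normal approximation):
n = 2 · ((z_{α/2} + z_β) / d)²

z_{α/2} = 1.645 (for α = 0.1, two-sided)
z_β = 1.126 (for power = 0.87)
d = 0.26

n = 2 · ((1.645 + 1.126) / 0.26)²
n = 2 · (10.658)²
n ≈ 227.19
Round up to the next whole number: n = 228 per group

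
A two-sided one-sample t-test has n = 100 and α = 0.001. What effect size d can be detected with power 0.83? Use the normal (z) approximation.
d ≈ 0.42

Minimum detectable effect (one-sample t-test, normal approximation):
d = (z_{α/2} + z_β) / √n
d = (3.291 + 0.954) / √100
d = 4.245 / 10.000
d ≈ 0.42

By Cohen's convention (0.2 small / 0.5 medium / 0.8 large): small effect.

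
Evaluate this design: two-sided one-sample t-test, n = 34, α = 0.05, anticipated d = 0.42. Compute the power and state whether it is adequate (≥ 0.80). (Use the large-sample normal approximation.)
Power ≈ 0.69; the study is underpowered (power < 0.80)

Power calculation (one-sample t-test, normal approximation):
z_β = d · √n - z_{α/2}
z_β = 0.42 · √34 - 1.960
z_β = 0.42 · 5.831 - 1.960
z_β = 0.489

Power = Φ(z_β) = Φ(0.489) ≈ 0.688

Effect size d = 0.42 is small by Cohen's convention (0.2/0.5/0.8).

Threshold: power ≥ 0.80 is conventionally adequate.
Power ≈ 0.69 → the study is underpowered (power < 0.80).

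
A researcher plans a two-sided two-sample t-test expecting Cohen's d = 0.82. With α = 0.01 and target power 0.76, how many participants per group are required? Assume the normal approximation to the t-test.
n = 33 per group

Sample size formula (two-sample t-test, normal approximation):
n = 2 · ((z_{α/2} + z_β) / d)²

z_{α/2} = 2.576 (for α = 0.01, two-sided)
z_β = 0.706 (for power = 0.76)
d = 0.82

n = 2 · ((2.576 + 0.706) / 0.82)²
n = 2 · (4.002)²
n ≈ 32.03
Round up to the next whole number: n = 33 per group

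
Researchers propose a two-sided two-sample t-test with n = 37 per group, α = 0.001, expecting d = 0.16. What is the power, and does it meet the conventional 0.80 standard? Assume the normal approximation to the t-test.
Power ≈ 0.00; the study is underpowered (power < 0.80)

Power calculation (two-sample t-test, normal approximation):
z_β = d · √(n/2) - z_{α/2}
z_β = 0.16 · √(37/2) - 3.291
z_β = 0.16 · 4.301 - 3.291
z_β = -2.602

Power = Φ(z_β) = Φ(-2.602) ≈ 0.005

Effect size d = 0.16 is very small by Cohen's convention (0.2/0.5/0.8).

Threshold: power ≥ 0.80 is conventionally adequate.
Power ≈ 0.00 → the study is underpowered (power < 0.80).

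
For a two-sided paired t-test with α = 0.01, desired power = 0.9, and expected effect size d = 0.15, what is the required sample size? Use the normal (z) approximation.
n = 662 pairs

Sample size formula (paired t-test, normal approximation):
n = ((z_{α/2} + z_β) / d)²

z_{α/2} = 2.576 (for α = 0.01, two-sided)
z_β = 1.282 (for power = 0.9)
d = 0.15

n = ((2.576 + 1.282) / 0.15)²
n = (25.720)²
n ≈ 661.52
Round up to the next whole number: n = 662 pairs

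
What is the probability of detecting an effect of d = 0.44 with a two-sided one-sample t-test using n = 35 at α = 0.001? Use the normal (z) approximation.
Power ≈ 0.25

Power calculation (one-sample t-test, normal approximation):
z_β = d · √n - z_{α/2}
z_β = 0.44 · √35 - 3.291
z_β = 0.44 · 5.916 - 3.291
z_β = -0.687

Power = Φ(z_β) = Φ(-0.687) ≈ 0.246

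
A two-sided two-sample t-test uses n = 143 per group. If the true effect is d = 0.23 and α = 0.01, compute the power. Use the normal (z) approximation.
Power ≈ 0.26

Power calculation (two-sample t-test, normal approximation):
z_β = d · √(n/2) - z_{α/2}
z_β = 0.23 · √(143/2) - 2.576
z_β = 0.23 · 8.456 - 2.576
z_β = -0.631

Power = Φ(z_β) = Φ(-0.631) ≈ 0.264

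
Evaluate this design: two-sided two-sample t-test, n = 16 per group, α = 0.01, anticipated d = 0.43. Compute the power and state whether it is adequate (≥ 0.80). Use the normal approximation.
Power ≈ 0.09; the study is underpowered (power < 0.80)

Power calculation (two-sample t-test, normal approximation):
z_β = d · √(n/2) - z_{α/2}
z_β = 0.43 · √(16/2) - 2.576
z_β = 0.43 · 2.828 - 2.576
z_β = -1.360

Power = Φ(z_β) = Φ(-1.360) ≈ 0.087

Effect size d = 0.43 is small by Cohen's convention (0.2/0.5/0.8).

Threshold: power ≥ 0.80 is conventionally adequate.
Power ≈ 0.09 → the study is underpowered (power < 0.80).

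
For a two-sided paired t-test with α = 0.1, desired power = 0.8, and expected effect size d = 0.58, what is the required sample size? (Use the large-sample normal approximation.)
n = 19 pairs

Sample size formula (paired t-test, normal approximation):
n = ((z_{α/2} + z_β) / d)²

z_{α/2} = 1.645 (for α = 0.1, two-sided)
z_β = 0.842 (for power = 0.8)
d = 0.58

n = ((1.645 + 0.842) / 0.58)²
n = (4.288)²
n ≈ 18.39
Round up to the next whole number: n = 19 pairs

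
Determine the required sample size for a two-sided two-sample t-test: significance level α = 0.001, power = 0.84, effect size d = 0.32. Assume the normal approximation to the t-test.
n = 359 per group

Sample size formula (two-sample t-test, normal approximation):
n = 2 · ((z_{α/2} + z_β) / d)²

z_{α/2} = 3.291 (for α = 0.001, two-sided)
z_β = 0.994 (for power = 0.84)
d = 0.32

n = 2 · ((3.291 + 0.994) / 0.32)²
n = 2 · (13.391)²
n ≈ 358.64
Round up to the next whole number: n = 359 per group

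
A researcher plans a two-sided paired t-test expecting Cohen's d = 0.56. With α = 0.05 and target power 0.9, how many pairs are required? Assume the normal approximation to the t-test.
n = 34 pairs

Sample size formula (paired t-test, normal approximation):
n = ((z_{α/2} + z_β) / d)²

z_{α/2} = 1.960 (for α = 0.05, two-sided)
z_β = 1.282 (for power = 0.9)
d = 0.56

n = ((1.960 + 1.282) / 0.56)²
n = (5.789)²
n ≈ 33.51
Round up to the next whole number: n = 34 pairs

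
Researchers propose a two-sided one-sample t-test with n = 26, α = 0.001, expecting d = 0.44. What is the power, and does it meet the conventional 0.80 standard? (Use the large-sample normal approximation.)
Power ≈ 0.15; the study is underpowered (power < 0.80)

Power calculation (one-sample t-test, normal approximation):
z_β = d · √n - z_{α/2}
z_β = 0.44 · √26 - 3.291
z_β = 0.44 · 5.099 - 3.291
z_β = -1.047

Power = Φ(z_β) = Φ(-1.047) ≈ 0.148

Effect size d = 0.44 is small by Cohen's convention (0.2/0.5/0.8).

Threshold: power ≥ 0.80 is conventionally adequate.
Power ≈ 0.15 → the study is underpowered (power < 0.80).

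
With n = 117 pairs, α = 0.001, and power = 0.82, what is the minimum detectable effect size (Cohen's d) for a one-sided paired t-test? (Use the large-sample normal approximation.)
d ≈ 0.37

Minimum detectable effect (paired t-test, normal approximation):
d = (z_α + z_β) / √n
d = (3.090 + 0.915) / √117
d = 4.006 / 10.817
d ≈ 0.37

By Cohen's convention (0.2 small / 0.5 medium / 0.8 large): small effect.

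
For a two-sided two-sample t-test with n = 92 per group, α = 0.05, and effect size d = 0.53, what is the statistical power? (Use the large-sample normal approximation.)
Power ≈ 0.95

Power calculation (two-sample t-test, normal approximation):
z_β = d · √(n/2) - z_{α/2}
z_β = 0.53 · √(92/2) - 1.960
z_β = 0.53 · 6.782 - 1.960
z_β = 1.635

Power = Φ(z_β) = Φ(1.635) ≈ 0.949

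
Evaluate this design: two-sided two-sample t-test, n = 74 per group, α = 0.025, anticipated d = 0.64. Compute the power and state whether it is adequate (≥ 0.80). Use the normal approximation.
Power ≈ 0.95; the study is adequately powered (power ≥ 0.80)

Power calculation (two-sample t-test, normal approximation):
z_β = d · √(n/2) - z_{α/2}
z_β = 0.64 · √(74/2) - 2.241
z_β = 0.64 · 6.083 - 2.241
z_β = 1.652

Power = Φ(z_β) = Φ(1.652) ≈ 0.951

Effect size d = 0.64 is medium by Cohen's convention (0.2/0.5/0.8).

Threshold: power ≥ 0.80 is conventionally adequate.
Power ≈ 0.95 → the study is adequately powered (power ≥ 0.80).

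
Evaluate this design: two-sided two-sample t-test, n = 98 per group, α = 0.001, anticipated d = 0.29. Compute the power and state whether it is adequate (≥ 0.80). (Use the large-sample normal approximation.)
Power ≈ 0.10; the study is underpowered (power < 0.80)

Power calculation (two-sample t-test, normal approximation):
z_β = d · √(n/2) - z_{α/2}
z_β = 0.29 · √(98/2) - 3.291
z_β = 0.29 · 7.000 - 3.291
z_β = -1.261

Power = Φ(z_β) = Φ(-1.261) ≈ 0.104

Effect size d = 0.29 is small by Cohen's convention (0.2/0.5/0.8).

Threshold: power ≥ 0.80 is conventionally adequate.
Power ≈ 0.10 → the study is underpowered (power < 0.80).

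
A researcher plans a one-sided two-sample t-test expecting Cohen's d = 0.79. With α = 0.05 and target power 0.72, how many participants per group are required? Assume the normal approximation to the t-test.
n = 16 per group

Sample size formula (two-sample t-test, normal approximation):
n = 2 · ((z_α + z_β) / d)²

z_α = 1.645 (for α = 0.05, one-sided)
z_β = 0.583 (for power = 0.72)
d = 0.79

n = 2 · ((1.645 + 0.583) / 0.79)²
n = 2 · (2.820)²
n ≈ 15.90
Round up to the next whole number: n = 16 per group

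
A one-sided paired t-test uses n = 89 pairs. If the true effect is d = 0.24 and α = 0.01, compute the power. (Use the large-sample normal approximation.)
Power ≈ 0.48

Power calculation (paired t-test, normal approximation):
z_β = d · √n - z_α
z_β = 0.24 · √89 - 2.326
z_β = 0.24 · 9.434 - 2.326
z_β = -0.062

Power = Φ(z_β) = Φ(-0.062) ≈ 0.475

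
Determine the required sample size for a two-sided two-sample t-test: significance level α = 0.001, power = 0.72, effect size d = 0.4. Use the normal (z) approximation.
n = 188 per group

Sample size formula (two-sample t-test, normal approximation):
n = 2 · ((z_{α/2} + z_β) / d)²

z_{α/2} = 3.291 (for α = 0.001, two-sided)
z_β = 0.583 (for power = 0.72)
d = 0.4

n = 2 · ((3.291 + 0.583) / 0.4)²
n = 2 · (9.685)²
n ≈ 187.60
Round up to the next whole number: n = 188 per group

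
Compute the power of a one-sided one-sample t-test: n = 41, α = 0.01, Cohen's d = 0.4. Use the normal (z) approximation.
Power ≈ 0.59

Power calculation (one-sample t-test, normal approximation):
z_β = d · √n - z_α
z_β = 0.4 · √41 - 2.326
z_β = 0.4 · 6.403 - 2.326
z_β = 0.235

Power = Φ(z_β) = Φ(0.235) ≈ 0.593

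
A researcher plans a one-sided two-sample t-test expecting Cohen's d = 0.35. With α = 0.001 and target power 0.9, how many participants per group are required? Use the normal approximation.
n = 313 per group

Sample size formula (two-sample t-test, normal approximation):
n = 2 · ((z_α + z_β) / d)²

z_α = 3.090 (for α = 0.001, one-sided)
z_β = 1.282 (for power = 0.9)
d = 0.35

n = 2 · ((3.090 + 1.282) / 0.35)²
n = 2 · (12.491)²
n ≈ 312.05
Round up to the next whole number: n = 313 per group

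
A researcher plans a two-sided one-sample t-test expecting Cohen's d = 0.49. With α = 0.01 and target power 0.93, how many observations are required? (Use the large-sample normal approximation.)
n = 69

Sample size formula (one-sample t-test, normal approximation):
n = ((z_{α/2} + z_β) / d)²

z_{α/2} = 2.576 (for α = 0.01, two-sided)
z_β = 1.476 (for power = 0.93)
d = 0.49

n = ((2.576 + 1.476) / 0.49)²
n = (8.269)²
n ≈ 68.38
Round up to the next whole number: n = 69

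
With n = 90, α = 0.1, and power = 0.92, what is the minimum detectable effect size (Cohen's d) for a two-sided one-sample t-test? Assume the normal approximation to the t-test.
d ≈ 0.32

Minimum detectable effect (one-sample t-test, normal approximation):
d = (z_{α/2} + z_β) / √n
d = (1.645 + 1.405) / √90
d = 3.050 / 9.487
d ≈ 0.32

By Cohen's convention (0.2 small / 0.5 medium / 0.8 large): small effect.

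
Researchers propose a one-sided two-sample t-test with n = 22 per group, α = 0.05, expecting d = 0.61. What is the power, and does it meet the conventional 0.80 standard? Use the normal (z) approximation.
Power ≈ 0.65; the study is underpowered (power < 0.80)

Power calculation (two-sample t-test, normal approximation):
z_β = d · √(n/2) - z_α
z_β = 0.61 · √(22/2) - 1.645
z_β = 0.61 · 3.317 - 1.645
z_β = 0.378

Power = Φ(z_β) = Φ(0.378) ≈ 0.647

Effect size d = 0.61 is medium by Cohen's convention (0.2/0.5/0.8).

Threshold: power ≥ 0.80 is conventionally adequate.
Power ≈ 0.65 → the study is underpowered (power < 0.80).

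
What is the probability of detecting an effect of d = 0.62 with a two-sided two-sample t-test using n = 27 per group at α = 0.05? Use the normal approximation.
Power ≈ 0.62

Power calculation (two-sample t-test, normal approximation):
z_β = d · √(n/2) - z_{α/2}
z_β = 0.62 · √(27/2) - 1.960
z_β = 0.62 · 3.674 - 1.960
z_β = 0.318

Power = Φ(z_β) = Φ(0.318) ≈ 0.625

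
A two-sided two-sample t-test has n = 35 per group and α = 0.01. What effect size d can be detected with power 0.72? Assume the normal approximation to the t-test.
d ≈ 0.76

Minimum detectable effect (two-sample t-test, normal approximation):
d = (z_{α/2} + z_β) / √(n/2)
d = (2.576 + 0.583) / √(35/2)
d = 3.159 / 4.183
d ≈ 0.76

By Cohen's convention (0.2 small / 0.5 medium / 0.8 large): medium effect.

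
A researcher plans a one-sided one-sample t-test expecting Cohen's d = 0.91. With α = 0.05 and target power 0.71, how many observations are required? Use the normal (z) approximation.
n = 6

Sample size formula (one-sample t-test, normal approximation):
n = ((z_α + z_β) / d)²

z_α = 1.645 (for α = 0.05, one-sided)
z_β = 0.553 (for power = 0.71)
d = 0.91

n = ((1.645 + 0.553) / 0.91)²
n = (2.415)²
n ≈ 5.83
Round up to the next whole number: n = 6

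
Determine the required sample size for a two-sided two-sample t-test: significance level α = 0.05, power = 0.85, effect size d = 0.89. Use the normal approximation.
n = 23 per group

Sample size formula (two-sample t-test, normal approximation):
n = 2 · ((z_{α/2} + z_β) / d)²

z_{α/2} = 1.960 (for α = 0.05, two-sided)
z_β = 1.036 (for power = 0.85)
d = 0.89

n = 2 · ((1.960 + 1.036) / 0.89)²
n = 2 · (3.366)²
n ≈ 22.66
Round up to the next whole number: n = 23 per group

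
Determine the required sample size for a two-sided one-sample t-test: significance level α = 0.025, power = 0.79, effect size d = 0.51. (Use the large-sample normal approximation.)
n = 36

Sample size formula (one-sample t-test, normal approximation):
n = ((z_{α/2} + z_β) / d)²

z_{α/2} = 2.241 (for α = 0.025, two-sided)
z_β = 0.806 (for power = 0.79)
d = 0.51

n = ((2.241 + 0.806) / 0.51)²
n = (5.975)²
n ≈ 35.70
Round up to the next whole number: n = 36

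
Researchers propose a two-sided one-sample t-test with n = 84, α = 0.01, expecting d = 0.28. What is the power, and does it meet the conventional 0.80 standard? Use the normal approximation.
Power ≈ 0.50; the study is underpowered (power < 0.80)

Power calculation (one-sample t-test, normal approximation):
z_β = d · √n - z_{α/2}
z_β = 0.28 · √84 - 2.576
z_β = 0.28 · 9.165 - 2.576
z_β = -0.010

Power = Φ(z_β) = Φ(-0.010) ≈ 0.496

Effect size d = 0.28 is small by Cohen's convention (0.2/0.5/0.8).

Threshold: power ≥ 0.80 is conventionally adequate.
Power ≈ 0.50 → the study is underpowered (power < 0.80).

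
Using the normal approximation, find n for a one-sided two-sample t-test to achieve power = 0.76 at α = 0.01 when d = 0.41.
n = 110 per group

Sample size formula (two-sample t-test, normal approximation):
n = 2 · ((z_α + z_β) / d)²

z_α = 2.326 (for α = 0.01, one-sided)
z_β = 0.706 (for power = 0.76)
d = 0.41

n = 2 · ((2.326 + 0.706) / 0.41)²
n = 2 · (7.395)²
n ≈ 109.37
Round up to the next whole number: n = 110 per group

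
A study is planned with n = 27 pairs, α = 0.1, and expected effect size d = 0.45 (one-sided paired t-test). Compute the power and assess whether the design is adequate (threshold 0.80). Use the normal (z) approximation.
Power ≈ 0.85; the study is adequately powered (power ≥ 0.80)

Power calculation (paired t-test, normal approximation):
z_β = d · √n - z_α
z_β = 0.45 · √27 - 1.282
z_β = 0.45 · 5.196 - 1.282
z_β = 1.057

Power = Φ(z_β) = Φ(1.057) ≈ 0.855

Effect size d = 0.45 is small by Cohen's convention (0.2/0.5/0.8).

Threshold: power ≥ 0.80 is conventionally adequate.
Power ≈ 0.85 → the study is adequately powered (power ≥ 0.80).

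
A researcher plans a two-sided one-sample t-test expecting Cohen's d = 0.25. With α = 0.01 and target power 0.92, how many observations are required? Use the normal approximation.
n = 254

Sample size formula (one-sample t-test, normal approximation):
n = ((z_{α/2} + z_β) / d)²

z_{α/2} = 2.576 (for α = 0.01, two-sided)
z_β = 1.405 (for power = 0.92)
d = 0.25

n = ((2.576 + 1.405) / 0.25)²
n = (15.924)²
n ≈ 253.57
Round up to the next whole number: n = 254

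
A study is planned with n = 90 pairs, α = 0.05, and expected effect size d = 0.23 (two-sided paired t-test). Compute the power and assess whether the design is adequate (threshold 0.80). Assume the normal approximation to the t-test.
Power ≈ 0.59; the study is underpowered (power < 0.80)

Power calculation (paired t-test, normal approximation):
z_β = d · √n - z_{α/2}
z_β = 0.23 · √90 - 1.960
z_β = 0.23 · 9.487 - 1.960
z_β = 0.222

Power = Φ(z_β) = Φ(0.222) ≈ 0.588

Effect size d = 0.23 is small by Cohen's convention (0.2/0.5/0.8).

Threshold: power ≥ 0.80 is conventionally adequate.
Power ≈ 0.59 → the study is underpowered (power < 0.80).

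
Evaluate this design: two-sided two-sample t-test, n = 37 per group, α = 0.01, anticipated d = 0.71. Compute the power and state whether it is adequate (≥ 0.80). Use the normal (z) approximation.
Power ≈ 0.68; the study is underpowered (power < 0.80)

Power calculation (two-sample t-test, normal approximation):
z_β = d · √(n/2) - z_{α/2}
z_β = 0.71 · √(37/2) - 2.576
z_β = 0.71 · 4.301 - 2.576
z_β = 0.478

Power = Φ(z_β) = Φ(0.478) ≈ 0.684

Effect size d = 0.71 is medium by Cohen's convention (0.2/0.5/0.8).

Threshold: power ≥ 0.80 is conventionally adequate.
Power ≈ 0.68 → the study is underpowered (power < 0.80).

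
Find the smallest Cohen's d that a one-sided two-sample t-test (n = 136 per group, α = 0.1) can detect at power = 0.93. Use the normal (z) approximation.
d ≈ 0.33

Minimum detectable effect (two-sample t-test, normal approximation):
d = (z_α + z_β) / √(n/2)
d = (1.282 + 1.476) / √(136/2)
d = 2.757 / 8.246
d ≈ 0.33

By Cohen's convention (0.2 small / 0.5 medium / 0.8 large): small effect.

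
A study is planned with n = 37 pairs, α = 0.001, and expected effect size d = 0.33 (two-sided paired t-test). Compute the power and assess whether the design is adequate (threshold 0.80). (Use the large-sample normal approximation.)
Power ≈ 0.10; the study is underpowered (power < 0.80)

Power calculation (paired t-test, normal approximation):
z_β = d · √n - z_{α/2}
z_β = 0.33 · √37 - 3.291
z_β = 0.33 · 6.083 - 3.291
z_β = -1.283

Power = Φ(z_β) = Φ(-1.283) ≈ 0.100

Effect size d = 0.33 is small by Cohen's convention (0.2/0.5/0.8).

Threshold: power ≥ 0.80 is conventionally adequate.
Power ≈ 0.10 → the study is underpowered (power < 0.80).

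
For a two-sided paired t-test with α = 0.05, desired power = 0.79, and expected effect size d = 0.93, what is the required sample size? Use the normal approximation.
n = 9 pairs

Sample size formula (paired t-test, normal approximation):
n = ((z_{α/2} + z_β) / d)²

z_{α/2} = 1.960 (for α = 0.05, two-sided)
z_β = 0.806 (for power = 0.79)
d = 0.93

n = ((1.960 + 0.806) / 0.93)²
n = (2.974)²
n ≈ 8.84
Round up to the next whole number: n = 9 pairs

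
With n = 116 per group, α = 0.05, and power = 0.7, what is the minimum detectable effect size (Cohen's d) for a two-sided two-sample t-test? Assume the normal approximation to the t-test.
d ≈ 0.33

Minimum detectable effect (two-sample t-test, normal approximation):
d = (z_{α/2} + z_β) / √(n/2)
d = (1.960 + 0.524) / √(116/2)
d = 2.484 / 7.616
d ≈ 0.33

By Cohen's convention (0.2 small / 0.5 medium / 0.8 large): small effect.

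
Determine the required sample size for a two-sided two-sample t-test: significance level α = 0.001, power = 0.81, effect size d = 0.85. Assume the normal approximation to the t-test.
n = 49 per group

Sample size formula (two-sample t-test, normal approximation):
n = 2 · ((z_{α/2} + z_β) / d)²

z_{α/2} = 3.291 (for α = 0.001, two-sided)
z_β = 0.878 (for power = 0.81)
d = 0.85

n = 2 · ((3.291 + 0.878) / 0.85)²
n = 2 · (4.905)²
n ≈ 48.12
Round up to the next whole number: n = 49 per group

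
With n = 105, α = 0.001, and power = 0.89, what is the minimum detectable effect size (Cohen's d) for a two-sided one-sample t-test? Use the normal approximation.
d ≈ 0.44

Minimum detectable effect (one-sample t-test, normal approximation):
d = (z_{α/2} + z_β) / √n
d = (3.291 + 1.227) / √105
d = 4.517 / 10.247
d ≈ 0.44

By Cohen's convention (0.2 small / 0.5 medium / 0.8 large): small effect.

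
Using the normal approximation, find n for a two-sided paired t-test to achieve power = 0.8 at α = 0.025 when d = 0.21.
n = 216 pairs

Sample size formula (paired t-test, normal approximation):
n = ((z_{α/2} + z_β) / d)²

z_{α/2} = 2.241 (for α = 0.025, two-sided)
z_β = 0.842 (for power = 0.8)
d = 0.21

n = ((2.241 + 0.842) / 0.21)²
n = (14.681)²
n ≈ 215.53
Round up to the next whole number: n = 216 pairs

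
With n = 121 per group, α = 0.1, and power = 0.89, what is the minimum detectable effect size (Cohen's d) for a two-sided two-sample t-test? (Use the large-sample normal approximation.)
d ≈ 0.37

Minimum detectable effect (two-sample t-test, normal approximation):
d = (z_{α/2} + z_β) / √(n/2)
d = (1.645 + 1.227) / √(121/2)
d = 2.871 / 7.778
d ≈ 0.37

By Cohen's convention (0.2 small / 0.5 medium / 0.8 large): small effect.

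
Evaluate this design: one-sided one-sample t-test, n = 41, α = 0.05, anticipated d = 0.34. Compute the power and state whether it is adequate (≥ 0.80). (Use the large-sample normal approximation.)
Power ≈ 0.70; the study is underpowered (power < 0.80)

Power calculation (one-sample t-test, normal approximation):
z_β = d · √n - z_α
z_β = 0.34 · √41 - 1.645
z_β = 0.34 · 6.403 - 1.645
z_β = 0.532

Power = Φ(z_β) = Φ(0.532) ≈ 0.703

Effect size d = 0.34 is small by Cohen's convention (0.2/0.5/0.8).

Threshold: power ≥ 0.80 is conventionally adequate.
Power ≈ 0.70 → the study is underpowered (power < 0.80).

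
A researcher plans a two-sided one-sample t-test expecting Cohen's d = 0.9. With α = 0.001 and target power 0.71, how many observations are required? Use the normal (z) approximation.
n = 19

Sample size formula (one-sample t-test, normal approximation):
n = ((z_{α/2} + z_β) / d)²

z_{α/2} = 3.291 (for α = 0.001, two-sided)
z_β = 0.553 (for power = 0.71)
d = 0.9

n = ((3.291 + 0.553) / 0.9)²
n = (4.271)²
n ≈ 18.24
Round up to the next whole number: n = 19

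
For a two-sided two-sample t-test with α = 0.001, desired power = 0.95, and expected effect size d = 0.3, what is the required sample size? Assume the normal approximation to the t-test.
n = 542 per group

Sample size formula (two-sample t-test, normal approximation):
n = 2 · ((z_{α/2} + z_β) / d)²

z_{α/2} = 3.291 (for α = 0.001, two-sided)
z_β = 1.645 (for power = 0.95)
d = 0.3

n = 2 · ((3.291 + 1.645) / 0.3)²
n = 2 · (16.453)²
n ≈ 541.40
Round up to the next whole number: n = 542 per group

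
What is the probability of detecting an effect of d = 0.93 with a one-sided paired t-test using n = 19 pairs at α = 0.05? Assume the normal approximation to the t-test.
Power ≈ 0.99

Power calculation (paired t-test, normal approximation):
z_β = d · √n - z_α
z_β = 0.93 · √19 - 1.645
z_β = 0.93 · 4.359 - 1.645
z_β = 2.409

Power = Φ(z_β) = Φ(2.409) ≈ 0.992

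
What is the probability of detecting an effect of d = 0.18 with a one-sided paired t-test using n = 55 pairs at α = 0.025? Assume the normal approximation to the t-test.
Power ≈ 0.27

Power calculation (paired t-test, normal approximation):
z_β = d · √n - z_α
z_β = 0.18 · √55 - 1.960
z_β = 0.18 · 7.416 - 1.960
z_β = -0.625

Power = Φ(z_β) = Φ(-0.625) ≈ 0.266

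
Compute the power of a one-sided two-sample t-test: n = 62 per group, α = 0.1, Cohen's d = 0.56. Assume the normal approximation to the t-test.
Power ≈ 0.97

Power calculation (two-sample t-test, normal approximation):
z_β = d · √(n/2) - z_α
z_β = 0.56 · √(62/2) - 1.282
z_β = 0.56 · 5.568 - 1.282
z_β = 1.836

Power = Φ(z_β) = Φ(1.836) ≈ 0.967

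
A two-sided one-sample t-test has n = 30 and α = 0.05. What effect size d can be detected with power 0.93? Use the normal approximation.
d ≈ 0.63

Minimum detectable effect (one-sample t-test, normal approximation):
d = (z_{α/2} + z_β) / √n
d = (1.960 + 1.476) / √30
d = 3.436 / 5.477
d ≈ 0.63

By Cohen's convention (0.2 small / 0.5 medium / 0.8 large): medium effect.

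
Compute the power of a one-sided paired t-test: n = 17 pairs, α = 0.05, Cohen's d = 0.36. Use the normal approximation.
Power ≈ 0.44

Power calculation (paired t-test, normal approximation):
z_β = d · √n - z_α
z_β = 0.36 · √17 - 1.645
z_β = 0.36 · 4.123 - 1.645
z_β = -0.161

Power = Φ(z_β) = Φ(-0.161) ≈ 0.436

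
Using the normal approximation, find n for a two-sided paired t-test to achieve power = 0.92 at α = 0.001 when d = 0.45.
n = 109 pairs

Sample size formula (paired t-test, normal approximation):
n = ((z_{α/2} + z_β) / d)²

z_{α/2} = 3.291 (for α = 0.001, two-sided)
z_β = 1.405 (for power = 0.92)
d = 0.45

n = ((3.291 + 1.405) / 0.45)²
n = (10.436)²
n ≈ 108.91
Round up to the next whole number: n = 109 pairs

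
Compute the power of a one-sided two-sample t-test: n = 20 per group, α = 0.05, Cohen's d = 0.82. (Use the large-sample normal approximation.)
Power ≈ 0.83

Power calculation (two-sample t-test, normal approximation):
z_β = d · √(n/2) - z_α
z_β = 0.82 · √(20/2) - 1.645
z_β = 0.82 · 3.162 - 1.645
z_β = 0.948

Power = Φ(z_β) = Φ(0.948) ≈ 0.828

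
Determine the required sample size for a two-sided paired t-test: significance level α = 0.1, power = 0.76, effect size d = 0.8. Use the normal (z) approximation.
n = 9 pairs

Sample size formula (paired t-test, normal approximation):
n = ((z_{α/2} + z_β) / d)²

z_{α/2} = 1.645 (for α = 0.1, two-sided)
z_β = 0.706 (for power = 0.76)
d = 0.8

n = ((1.645 + 0.706) / 0.8)²
n = (2.939)²
n ≈ 8.64
Round up to the next whole number: n = 9 pairs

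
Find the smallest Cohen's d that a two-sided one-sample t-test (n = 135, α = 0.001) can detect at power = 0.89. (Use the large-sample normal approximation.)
d ≈ 0.39

Minimum detectable effect (one-sample t-test, normal approximation):
d = (z_{α/2} + z_β) / √n
d = (3.291 + 1.227) / √135
d = 4.517 / 11.619
d ≈ 0.39

By Cohen's convention (0.2 small / 0.5 medium / 0.8 large): small effect.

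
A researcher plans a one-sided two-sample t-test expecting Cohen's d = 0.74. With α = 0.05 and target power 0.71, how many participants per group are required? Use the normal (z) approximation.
n = 18 per group

Sample size formula (two-sample t-test, normal approximation):
n = 2 · ((z_α + z_β) / d)²

z_α = 1.645 (for α = 0.05, one-sided)
z_β = 0.553 (for power = 0.71)
d = 0.74

n = 2 · ((1.645 + 0.553) / 0.74)²
n = 2 · (2.970)²
n ≈ 17.64
Round up to the next whole number: n = 18 per group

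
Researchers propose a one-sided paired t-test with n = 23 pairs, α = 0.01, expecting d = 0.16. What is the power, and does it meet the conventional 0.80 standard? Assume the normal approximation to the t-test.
Power ≈ 0.06; the study is underpowered (power < 0.80)

Power calculation (paired t-test, normal approximation):
z_β = d · √n - z_α
z_β = 0.16 · √23 - 2.326
z_β = 0.16 · 4.796 - 2.326
z_β = -1.559

Power = Φ(z_β) = Φ(-1.559) ≈ 0.059

Effect size d = 0.16 is very small by Cohen's convention (0.2/0.5/0.8).

Threshold: power ≥ 0.80 is conventionally adequate.
Power ≈ 0.06 → the study is underpowered (power < 0.80).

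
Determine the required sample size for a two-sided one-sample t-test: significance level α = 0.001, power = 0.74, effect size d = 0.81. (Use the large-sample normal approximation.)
n = 24

Sample size formula (one-sample t-test, normal approximation):
n = ((z_{α/2} + z_β) / d)²

z_{α/2} = 3.291 (for α = 0.001, two-sided)
z_β = 0.643 (for power = 0.74)
d = 0.81

n = ((3.291 + 0.643) / 0.81)²
n = (4.857)²
n ≈ 23.59
Round up to the next whole number: n = 24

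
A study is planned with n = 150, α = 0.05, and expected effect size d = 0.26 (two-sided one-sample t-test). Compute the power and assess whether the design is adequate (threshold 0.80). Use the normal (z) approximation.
Power ≈ 0.89; the study is adequately powered (power ≥ 0.80)

Power calculation (one-sample t-test, normal approximation):
z_β = d · √n - z_{α/2}
z_β = 0.26 · √150 - 1.960
z_β = 0.26 · 12.247 - 1.960
z_β = 1.224

Power = Φ(z_β) = Φ(1.224) ≈ 0.890

Effect size d = 0.26 is small by Cohen's convention (0.2/0.5/0.8).

Threshold: power ≥ 0.80 is conventionally adequate.
Power ≈ 0.89 → the study is adequately powered (power ≥ 0.80).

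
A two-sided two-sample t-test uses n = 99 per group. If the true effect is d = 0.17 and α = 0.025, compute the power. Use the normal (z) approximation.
Power ≈ 0.15

Power calculation (two-sample t-test, normal approximation):
z_β = d · √(n/2) - z_{α/2}
z_β = 0.17 · √(99/2) - 2.241
z_β = 0.17 · 7.036 - 2.241
z_β = -1.045

Power = Φ(z_β) = Φ(-1.045) ≈ 0.148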